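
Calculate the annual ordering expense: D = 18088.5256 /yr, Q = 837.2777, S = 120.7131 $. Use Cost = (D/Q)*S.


Number of orders = D/Q = 21.6040
Cost = 21.6040 * 120.7131 = 2607.8827

2607.8827 $/yr


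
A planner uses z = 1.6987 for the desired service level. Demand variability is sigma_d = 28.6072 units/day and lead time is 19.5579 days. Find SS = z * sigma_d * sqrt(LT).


sqrt(LT) = sqrt(19.5579) = 4.4224
SS = 1.6987 * 28.6072 * 4.4224 = 214.9083

214.9083 units


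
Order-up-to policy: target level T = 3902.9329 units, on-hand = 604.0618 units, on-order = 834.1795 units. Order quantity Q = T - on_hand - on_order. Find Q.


Inventory position = OH + OO = 604.0618 + 834.1795 = 1438.2413
Q = 3902.9329 - 1438.2413 = 2464.6916

2464.6916 units


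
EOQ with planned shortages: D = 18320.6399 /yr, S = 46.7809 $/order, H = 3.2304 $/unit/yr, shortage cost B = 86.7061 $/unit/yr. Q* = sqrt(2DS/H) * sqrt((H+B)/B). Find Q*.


sqrt(2DS/H) = 728.4361
sqrt((H+B)/B) = 1.0185
Q* = 728.4361 * 1.0185 = 741.8816

741.8816 units


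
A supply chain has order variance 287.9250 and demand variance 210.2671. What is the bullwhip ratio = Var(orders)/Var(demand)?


BW = 287.9250 / 210.2671 = 1.3693

1.3693


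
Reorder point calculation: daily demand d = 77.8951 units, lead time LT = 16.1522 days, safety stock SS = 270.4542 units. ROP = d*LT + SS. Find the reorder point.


d*LT = 77.8951 * 16.1522 = 1258.1772
ROP = 1258.1772 + 270.4542 = 1528.6314

1528.6314 units


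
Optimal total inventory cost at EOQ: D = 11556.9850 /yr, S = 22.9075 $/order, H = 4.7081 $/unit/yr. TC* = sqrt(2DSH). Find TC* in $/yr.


2*D*S*H = 2492860.1730
TC* = sqrt(2492860.1730) = 1578.8794

1578.8794 $/yr


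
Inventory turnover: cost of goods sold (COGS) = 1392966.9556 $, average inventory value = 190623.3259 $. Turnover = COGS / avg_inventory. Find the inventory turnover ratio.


Turnover = 1392966.9556 / 190623.3259 = 7.3074

7.3074


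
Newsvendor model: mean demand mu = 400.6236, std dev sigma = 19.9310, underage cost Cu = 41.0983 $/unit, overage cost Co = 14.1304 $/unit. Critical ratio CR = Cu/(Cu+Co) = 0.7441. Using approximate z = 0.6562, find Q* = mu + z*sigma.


CR = Cu/(Cu+Co) = 41.0983/(41.0983+14.1304) = 0.7441
z = 0.6562
Q* = 400.6236 + 0.6562 * 19.9310 = 413.7023

413.7023 units


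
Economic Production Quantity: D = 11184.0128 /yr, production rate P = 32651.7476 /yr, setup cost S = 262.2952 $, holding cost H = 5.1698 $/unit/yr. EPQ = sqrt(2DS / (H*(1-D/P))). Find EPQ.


1 - D/P = 1 - 0.3425 = 0.6575
H*(1-D/P) = 3.3990
2DS = 5867025.7484
EPQ = sqrt(1726094.0721) = 1313.8090

1313.8090 units


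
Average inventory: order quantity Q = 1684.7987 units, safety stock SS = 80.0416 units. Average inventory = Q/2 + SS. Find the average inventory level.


Q/2 = 842.3994
Avg = 842.3994 + 80.0416 = 922.4410

922.4410 units


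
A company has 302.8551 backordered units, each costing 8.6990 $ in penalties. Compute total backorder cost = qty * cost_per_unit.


Total = 302.8551 * 8.6990 = 2634.5365

2634.5365 $


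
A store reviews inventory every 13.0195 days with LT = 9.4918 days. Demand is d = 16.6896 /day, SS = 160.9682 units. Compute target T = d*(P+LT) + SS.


P + LT = 22.5113
d*(P+LT) = 16.6896 * 22.5113 = 375.7046
T = 375.7046 + 160.9682 = 536.6728

536.6728 units


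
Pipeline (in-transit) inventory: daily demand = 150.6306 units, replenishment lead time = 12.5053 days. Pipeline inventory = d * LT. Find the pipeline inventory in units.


Pipeline = 150.6306 * 12.5053 = 1883.6808

1883.6808 units


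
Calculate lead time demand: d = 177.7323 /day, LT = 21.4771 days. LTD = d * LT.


LTD = 177.7323 * 21.4771 = 3817.1744

3817.1744 units


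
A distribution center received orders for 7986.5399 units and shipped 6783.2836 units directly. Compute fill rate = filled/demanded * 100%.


FR = 6783.2836 / 7986.5399 * 100 = 84.9339

84.9339%


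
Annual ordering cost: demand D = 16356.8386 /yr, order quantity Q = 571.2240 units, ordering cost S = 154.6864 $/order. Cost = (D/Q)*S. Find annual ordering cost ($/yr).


Number of orders = D/Q = 28.6347
Cost = 28.6347 * 154.6864 = 4429.4016

4429.4016 $/yr


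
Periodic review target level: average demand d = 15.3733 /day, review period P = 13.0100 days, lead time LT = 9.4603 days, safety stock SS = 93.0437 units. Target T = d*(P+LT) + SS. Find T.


P + LT = 22.4703
d*(P+LT) = 15.3733 * 22.4703 = 345.4427
T = 345.4427 + 93.0437 = 438.4864

438.4864 units


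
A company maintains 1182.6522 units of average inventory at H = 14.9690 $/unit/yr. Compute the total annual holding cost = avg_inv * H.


Cost = 1182.6522 * 14.9690 = 17703.1208

17703.1208 $/yr


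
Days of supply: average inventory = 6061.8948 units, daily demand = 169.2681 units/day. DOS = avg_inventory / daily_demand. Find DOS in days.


DOS = 6061.8948 / 169.2681 = 35.8124

35.8124 days


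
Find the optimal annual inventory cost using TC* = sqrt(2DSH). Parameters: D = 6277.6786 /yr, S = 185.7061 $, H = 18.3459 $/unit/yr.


2*D*S*H = 42775418.2155
TC* = sqrt(42775418.2155) = 6540.2919

6540.2919 $/yr


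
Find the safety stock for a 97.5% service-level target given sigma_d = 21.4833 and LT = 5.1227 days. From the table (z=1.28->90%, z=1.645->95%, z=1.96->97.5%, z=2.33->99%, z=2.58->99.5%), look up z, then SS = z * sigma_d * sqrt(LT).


From the table, SL = 97.5% corresponds to z = 1.96
sqrt(LT) = sqrt(5.1227) = 2.2633
SS = 1.96 * 21.4833 * 2.2633 = 95.3030

95.3030 units


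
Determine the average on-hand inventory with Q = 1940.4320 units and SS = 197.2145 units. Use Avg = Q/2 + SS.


Q/2 = 970.2160
Avg = 970.2160 + 197.2145 = 1167.4305

1167.4305 units


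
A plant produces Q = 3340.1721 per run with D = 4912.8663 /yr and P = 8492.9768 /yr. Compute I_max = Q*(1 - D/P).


D/P = 0.5785
1 - D/P = 0.4215
I_max = 3340.1721 * 0.4215 = 1408.0087

1408.0087 units


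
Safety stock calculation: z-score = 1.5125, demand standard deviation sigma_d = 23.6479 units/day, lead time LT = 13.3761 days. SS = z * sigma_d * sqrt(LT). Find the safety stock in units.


sqrt(LT) = sqrt(13.3761) = 3.6573
SS = 1.5125 * 23.6479 * 3.6573 = 130.8135

130.8135 units


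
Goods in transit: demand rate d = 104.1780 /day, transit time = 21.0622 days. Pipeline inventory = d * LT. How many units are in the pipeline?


Pipeline = 104.1780 * 21.0622 = 2194.2179

2194.2179 units


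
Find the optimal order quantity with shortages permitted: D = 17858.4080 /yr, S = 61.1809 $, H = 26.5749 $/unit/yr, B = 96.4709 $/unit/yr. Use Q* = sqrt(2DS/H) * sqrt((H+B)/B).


sqrt(2DS/H) = 286.7533
sqrt((H+B)/B) = 1.1294
Q* = 286.7533 * 1.1294 = 323.8499

323.8499 units


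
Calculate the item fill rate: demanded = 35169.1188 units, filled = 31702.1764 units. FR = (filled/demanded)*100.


FR = 31702.1764 / 35169.1188 * 100 = 90.1421

90.1421%


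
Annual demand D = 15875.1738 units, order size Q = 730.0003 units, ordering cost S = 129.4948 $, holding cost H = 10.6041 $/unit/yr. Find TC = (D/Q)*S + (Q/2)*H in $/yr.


Ordering cost = D*S/Q = 2816.0981
Holding cost = Q*H/2 = 3870.4981
TC = 2816.0981 + 3870.4981 = 6686.5962

6686.5962 $/yr


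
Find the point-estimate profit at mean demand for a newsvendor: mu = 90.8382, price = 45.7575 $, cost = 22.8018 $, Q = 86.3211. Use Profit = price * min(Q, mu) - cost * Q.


Sales at mu = min(86.3211, 90.8382) = 86.3211
Revenue = 45.7575 * 86.3211 = 3949.8377
Total cost = 22.8018 * 86.3211 = 1968.2765
Profit = 3949.8377 - 1968.2765 = 1981.5613

1981.5613 $


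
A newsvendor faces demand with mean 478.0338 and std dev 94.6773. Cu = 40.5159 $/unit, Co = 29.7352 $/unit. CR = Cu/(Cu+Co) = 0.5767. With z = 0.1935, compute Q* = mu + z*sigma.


CR = Cu/(Cu+Co) = 40.5159/(40.5159+29.7352) = 0.5767
z = 0.1935
Q* = 478.0338 + 0.1935 * 94.6773 = 496.3539

496.3539 units


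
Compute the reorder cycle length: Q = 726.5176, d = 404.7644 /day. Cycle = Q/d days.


Cycle = 726.5176 / 404.7644 = 1.7949

1.7949 days


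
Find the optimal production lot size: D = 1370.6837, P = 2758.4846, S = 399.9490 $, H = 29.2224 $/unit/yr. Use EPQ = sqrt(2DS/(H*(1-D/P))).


1 - D/P = 1 - 0.4969 = 0.5031
H*(1-D/P) = 14.7019
2DS = 1096407.1503
EPQ = sqrt(74576.0500) = 273.0862

273.0862 units


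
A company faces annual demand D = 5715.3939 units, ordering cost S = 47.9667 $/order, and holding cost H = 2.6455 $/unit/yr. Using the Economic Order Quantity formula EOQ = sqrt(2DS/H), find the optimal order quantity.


2*D*S = 2 * 5715.3939 * 47.9667 = 548297.1692
2*D*S/H = 207256.5372
EOQ = sqrt(207256.5372) = 455.2544

455.2544 units


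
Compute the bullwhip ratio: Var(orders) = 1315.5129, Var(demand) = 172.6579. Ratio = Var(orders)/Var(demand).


BW = 1315.5129 / 172.6579 = 7.6192

7.6192


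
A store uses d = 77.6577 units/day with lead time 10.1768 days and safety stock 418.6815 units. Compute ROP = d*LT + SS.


d*LT = 77.6577 * 10.1768 = 790.3069
ROP = 790.3069 + 418.6815 = 1208.9884

1208.9884 units


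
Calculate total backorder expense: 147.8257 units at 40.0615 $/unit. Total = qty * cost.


Total = 147.8257 * 40.0615 = 5922.1193

5922.1193 $


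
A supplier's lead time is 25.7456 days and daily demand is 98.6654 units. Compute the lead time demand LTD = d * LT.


LTD = 98.6654 * 25.7456 = 2540.1999

2540.1999 units


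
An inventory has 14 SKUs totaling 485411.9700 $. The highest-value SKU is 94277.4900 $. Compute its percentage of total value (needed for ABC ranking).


Top item = 94277.4900
Total = 485411.9700
Percentage = 94277.4900 / 485411.9700 * 100 = 19.4222

19.4222%


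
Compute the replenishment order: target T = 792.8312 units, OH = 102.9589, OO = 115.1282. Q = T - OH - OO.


Inventory position = OH + OO = 102.9589 + 115.1282 = 218.0871
Q = 792.8312 - 218.0871 = 574.7441

574.7441 units


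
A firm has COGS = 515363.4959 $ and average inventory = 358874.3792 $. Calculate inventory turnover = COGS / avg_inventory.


Turnover = 515363.4959 / 358874.3792 = 1.4361

1.4361


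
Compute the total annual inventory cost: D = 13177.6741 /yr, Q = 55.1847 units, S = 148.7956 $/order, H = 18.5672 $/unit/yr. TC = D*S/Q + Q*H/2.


Ordering cost = D*S/Q = 35531.2238
Holding cost = Q*H/2 = 512.3127
TC = 35531.2238 + 512.3127 = 36043.5364

36043.5364 $/yr


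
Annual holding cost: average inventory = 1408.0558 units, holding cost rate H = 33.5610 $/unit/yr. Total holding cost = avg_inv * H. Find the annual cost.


Cost = 1408.0558 * 33.5610 = 47255.7607

47255.7607 $/yr


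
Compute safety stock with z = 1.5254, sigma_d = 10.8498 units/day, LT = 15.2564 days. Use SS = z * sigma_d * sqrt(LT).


sqrt(LT) = sqrt(15.2564) = 3.9059
SS = 1.5254 * 10.8498 * 3.9059 = 64.6445

64.6445 units


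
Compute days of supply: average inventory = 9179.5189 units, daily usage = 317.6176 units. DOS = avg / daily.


DOS = 9179.5189 / 317.6176 = 28.9012

28.9012 days


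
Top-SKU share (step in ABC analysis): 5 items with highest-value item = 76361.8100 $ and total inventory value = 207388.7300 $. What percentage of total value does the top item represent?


Top item = 76361.8100
Total = 207388.7300
Percentage = 76361.8100 / 207388.7300 * 100 = 36.8206

36.8206%


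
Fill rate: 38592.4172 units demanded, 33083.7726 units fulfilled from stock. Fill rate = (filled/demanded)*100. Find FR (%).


FR = 33083.7726 / 38592.4172 * 100 = 85.7261

85.7261%


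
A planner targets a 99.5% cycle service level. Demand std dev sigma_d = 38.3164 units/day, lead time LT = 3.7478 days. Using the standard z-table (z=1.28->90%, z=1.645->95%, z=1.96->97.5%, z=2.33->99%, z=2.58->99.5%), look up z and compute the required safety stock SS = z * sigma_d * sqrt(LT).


From the table, SL = 99.5% corresponds to z = 2.58
sqrt(LT) = sqrt(3.7478) = 1.9359
SS = 2.58 * 38.3164 * 1.9359 = 191.3783

191.3783 units


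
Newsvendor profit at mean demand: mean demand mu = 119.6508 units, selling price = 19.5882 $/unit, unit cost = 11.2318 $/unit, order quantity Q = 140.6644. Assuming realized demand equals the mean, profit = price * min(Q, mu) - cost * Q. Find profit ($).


Sales at mu = min(140.6644, 119.6508) = 119.6508
Revenue = 19.5882 * 119.6508 = 2343.7438
Total cost = 11.2318 * 140.6644 = 1579.9144
Profit = 2343.7438 - 1579.9144 = 763.8294

763.8294 $


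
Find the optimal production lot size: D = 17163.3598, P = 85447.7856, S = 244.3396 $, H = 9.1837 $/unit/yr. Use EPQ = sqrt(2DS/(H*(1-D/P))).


1 - D/P = 1 - 0.2009 = 0.7991
H*(1-D/P) = 7.3390
2DS = 8387376.9364
EPQ = sqrt(1142845.7649) = 1069.0396

1069.0396 units


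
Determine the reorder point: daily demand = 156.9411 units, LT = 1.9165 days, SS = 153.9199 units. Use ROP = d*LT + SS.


d*LT = 156.9411 * 1.9165 = 300.7776
ROP = 300.7776 + 153.9199 = 454.6975

454.6975 units


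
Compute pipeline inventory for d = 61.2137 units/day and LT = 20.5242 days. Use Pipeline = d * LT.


Pipeline = 61.2137 * 20.5242 = 1256.3622

1256.3622 units


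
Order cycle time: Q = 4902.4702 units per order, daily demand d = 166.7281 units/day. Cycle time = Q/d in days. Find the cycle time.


Cycle = 4902.4702 / 166.7281 = 29.4040

29.4040 days


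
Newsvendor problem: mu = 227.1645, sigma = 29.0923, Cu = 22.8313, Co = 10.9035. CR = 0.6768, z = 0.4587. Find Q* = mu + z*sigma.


CR = Cu/(Cu+Co) = 22.8313/(22.8313+10.9035) = 0.6768
z = 0.4587
Q* = 227.1645 + 0.4587 * 29.0923 = 240.5091

240.5091 units


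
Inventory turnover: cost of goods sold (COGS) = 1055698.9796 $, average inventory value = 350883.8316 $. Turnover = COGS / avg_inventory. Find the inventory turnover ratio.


Turnover = 1055698.9796 / 350883.8316 = 3.0087

3.0087


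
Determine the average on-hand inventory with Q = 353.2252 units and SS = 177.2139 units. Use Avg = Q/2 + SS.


Q/2 = 176.6126
Avg = 176.6126 + 177.2139 = 353.8265

353.8265 units


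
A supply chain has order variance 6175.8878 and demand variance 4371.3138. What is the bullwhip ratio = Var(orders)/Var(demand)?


BW = 6175.8878 / 4371.3138 = 1.4128

1.4128


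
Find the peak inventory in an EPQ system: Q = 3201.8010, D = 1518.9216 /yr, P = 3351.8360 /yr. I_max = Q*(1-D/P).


D/P = 0.4532
1 - D/P = 0.5468
I_max = 3201.8010 * 0.5468 = 1750.8694

1750.8694 units


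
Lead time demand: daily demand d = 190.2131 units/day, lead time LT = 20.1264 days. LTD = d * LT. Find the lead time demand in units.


LTD = 190.2131 * 20.1264 = 3828.3049

3828.3049 units


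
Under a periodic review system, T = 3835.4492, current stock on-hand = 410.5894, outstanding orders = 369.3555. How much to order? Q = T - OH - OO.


Inventory position = OH + OO = 410.5894 + 369.3555 = 779.9449
Q = 3835.4492 - 779.9449 = 3055.5043

3055.5043 units


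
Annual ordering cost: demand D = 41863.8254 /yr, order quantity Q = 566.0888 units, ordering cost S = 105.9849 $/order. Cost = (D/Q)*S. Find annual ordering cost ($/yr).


Number of orders = D/Q = 73.9528
Cost = 73.9528 * 105.9849 = 7837.8752

7837.8752 $/yr


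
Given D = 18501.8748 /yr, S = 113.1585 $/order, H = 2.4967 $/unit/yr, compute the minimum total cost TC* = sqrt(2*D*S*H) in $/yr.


2*D*S*H = 10454403.9447
TC* = sqrt(10454403.9447) = 3233.3271

3233.3271 $/yr


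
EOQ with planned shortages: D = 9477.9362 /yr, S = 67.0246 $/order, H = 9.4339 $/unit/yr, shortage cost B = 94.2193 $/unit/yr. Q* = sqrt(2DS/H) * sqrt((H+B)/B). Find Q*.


sqrt(2DS/H) = 366.9808
sqrt((H+B)/B) = 1.0489
Q* = 366.9808 * 1.0489 = 384.9150

384.9150 units


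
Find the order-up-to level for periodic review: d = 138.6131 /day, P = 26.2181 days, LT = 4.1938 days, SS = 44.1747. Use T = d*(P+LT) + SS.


P + LT = 30.4119
d*(P+LT) = 138.6131 * 30.4119 = 4215.4877
T = 4215.4877 + 44.1747 = 4259.6624

4259.6624 units


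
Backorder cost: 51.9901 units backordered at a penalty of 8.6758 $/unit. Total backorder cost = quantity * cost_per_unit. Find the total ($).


Total = 51.9901 * 8.6758 = 451.0557

451.0557 $


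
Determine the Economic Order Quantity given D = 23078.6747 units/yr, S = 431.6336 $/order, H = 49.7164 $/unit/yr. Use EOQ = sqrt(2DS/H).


2*D*S = 2 * 23078.6747 * 431.6336 = 19923062.8880
2*D*S/H = 400734.2223
EOQ = sqrt(400734.2223) = 633.0357

633.0357 units


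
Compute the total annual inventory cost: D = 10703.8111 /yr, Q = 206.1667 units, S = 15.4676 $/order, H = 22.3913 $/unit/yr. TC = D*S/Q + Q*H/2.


Ordering cost = D*S/Q = 803.0505
Holding cost = Q*H/2 = 2308.1702
TC = 803.0505 + 2308.1702 = 3111.2207

3111.2207 $/yr


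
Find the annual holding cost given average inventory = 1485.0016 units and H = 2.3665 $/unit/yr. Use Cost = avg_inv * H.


Cost = 1485.0016 * 2.3665 = 3514.2563

3514.2563 $/yr


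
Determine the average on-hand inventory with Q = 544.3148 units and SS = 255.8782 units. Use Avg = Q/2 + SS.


Q/2 = 272.1574
Avg = 272.1574 + 255.8782 = 528.0356

528.0356 units


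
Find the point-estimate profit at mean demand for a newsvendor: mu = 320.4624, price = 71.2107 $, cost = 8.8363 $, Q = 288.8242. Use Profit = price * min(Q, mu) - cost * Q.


Sales at mu = min(288.8242, 320.4624) = 288.8242
Revenue = 71.2107 * 288.8242 = 20567.3735
Total cost = 8.8363 * 288.8242 = 2552.1373
Profit = 20567.3735 - 2552.1373 = 18015.2362

18015.2362 $


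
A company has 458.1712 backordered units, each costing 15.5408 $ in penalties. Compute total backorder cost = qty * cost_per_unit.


Total = 458.1712 * 15.5408 = 7120.3470

7120.3470 $


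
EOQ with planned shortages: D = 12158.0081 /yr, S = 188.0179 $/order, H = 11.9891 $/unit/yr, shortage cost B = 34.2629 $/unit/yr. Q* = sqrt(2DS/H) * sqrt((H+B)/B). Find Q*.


sqrt(2DS/H) = 617.5221
sqrt((H+B)/B) = 1.1619
Q* = 617.5221 * 1.1619 = 717.4733

717.4733 units


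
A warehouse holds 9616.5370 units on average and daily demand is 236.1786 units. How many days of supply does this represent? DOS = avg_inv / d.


DOS = 9616.5370 / 236.1786 = 40.7172

40.7172 days


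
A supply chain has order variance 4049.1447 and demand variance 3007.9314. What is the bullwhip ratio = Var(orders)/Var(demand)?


BW = 4049.1447 / 3007.9314 = 1.3462

1.3462


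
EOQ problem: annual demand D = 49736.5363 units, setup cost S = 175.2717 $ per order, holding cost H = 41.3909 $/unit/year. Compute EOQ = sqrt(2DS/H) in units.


2*D*S = 2 * 49736.5363 * 175.2717 = 17434814.5388
2*D*S/H = 421223.3737
EOQ = sqrt(421223.3737) = 649.0172

649.0172 units


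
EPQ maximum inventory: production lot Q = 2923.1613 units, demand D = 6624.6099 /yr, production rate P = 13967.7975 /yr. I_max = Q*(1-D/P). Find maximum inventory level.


D/P = 0.4743
1 - D/P = 0.5257
I_max = 2923.1613 * 0.5257 = 1536.7721

1536.7721 units


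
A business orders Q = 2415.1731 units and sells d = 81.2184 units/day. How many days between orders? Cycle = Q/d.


Cycle = 2415.1731 / 81.2184 = 29.7368

29.7368 days


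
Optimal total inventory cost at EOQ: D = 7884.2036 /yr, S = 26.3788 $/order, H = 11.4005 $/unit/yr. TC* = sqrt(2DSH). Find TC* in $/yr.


2*D*S*H = 4742056.8981
TC* = sqrt(4742056.8981) = 2177.6264

2177.6264 $/yr


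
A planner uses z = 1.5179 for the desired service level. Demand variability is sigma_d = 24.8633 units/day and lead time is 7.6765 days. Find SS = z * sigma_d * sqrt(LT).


sqrt(LT) = sqrt(7.6765) = 2.7706
SS = 1.5179 * 24.8633 * 2.7706 = 104.5643

104.5643 units


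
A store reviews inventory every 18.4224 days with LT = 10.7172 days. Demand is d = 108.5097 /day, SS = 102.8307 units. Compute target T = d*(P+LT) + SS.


P + LT = 29.1396
d*(P+LT) = 108.5097 * 29.1396 = 3161.9293
T = 3161.9293 + 102.8307 = 3264.7600

3264.7600 units


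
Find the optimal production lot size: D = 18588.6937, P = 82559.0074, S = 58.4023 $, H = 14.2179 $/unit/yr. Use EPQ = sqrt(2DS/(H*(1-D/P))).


1 - D/P = 1 - 0.2252 = 0.7748
H*(1-D/P) = 11.0166
2DS = 2171244.9322
EPQ = sqrt(197087.6199) = 443.9455

443.9455 units


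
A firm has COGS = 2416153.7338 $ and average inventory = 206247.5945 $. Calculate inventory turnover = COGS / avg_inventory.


Turnover = 2416153.7338 / 206247.5945 = 11.7148

11.7148


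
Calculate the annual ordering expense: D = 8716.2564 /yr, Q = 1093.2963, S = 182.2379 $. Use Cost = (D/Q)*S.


Number of orders = D/Q = 7.9725
Cost = 7.9725 * 182.2379 = 1452.8836

1452.8836 $/yr


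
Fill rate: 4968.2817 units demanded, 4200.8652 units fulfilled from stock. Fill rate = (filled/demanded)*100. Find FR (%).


FR = 4200.8652 / 4968.2817 * 100 = 84.5537

84.5537%


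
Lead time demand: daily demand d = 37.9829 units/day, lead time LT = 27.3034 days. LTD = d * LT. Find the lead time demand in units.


LTD = 37.9829 * 27.3034 = 1037.0623

1037.0623 units


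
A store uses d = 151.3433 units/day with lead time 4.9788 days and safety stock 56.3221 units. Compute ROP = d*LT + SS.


d*LT = 151.3433 * 4.9788 = 753.5080
ROP = 753.5080 + 56.3221 = 809.8301

809.8301 units


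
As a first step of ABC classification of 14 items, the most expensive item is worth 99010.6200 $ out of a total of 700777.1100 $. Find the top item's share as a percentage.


Top item = 99010.6200
Total = 700777.1100
Percentage = 99010.6200 / 700777.1100 * 100 = 14.1287

14.1287%


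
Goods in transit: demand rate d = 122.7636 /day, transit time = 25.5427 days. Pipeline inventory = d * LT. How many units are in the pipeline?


Pipeline = 122.7636 * 25.5427 = 3135.7138

3135.7138 units


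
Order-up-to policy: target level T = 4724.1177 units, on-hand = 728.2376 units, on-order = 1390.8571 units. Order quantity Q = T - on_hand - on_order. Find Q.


Inventory position = OH + OO = 728.2376 + 1390.8571 = 2119.0947
Q = 4724.1177 - 2119.0947 = 2605.0230

2605.0230 units


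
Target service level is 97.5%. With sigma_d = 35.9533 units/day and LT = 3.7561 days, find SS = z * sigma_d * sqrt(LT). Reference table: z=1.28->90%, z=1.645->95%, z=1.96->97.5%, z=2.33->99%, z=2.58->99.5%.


From the table, SL = 97.5% corresponds to z = 1.96
sqrt(LT) = sqrt(3.7561) = 1.9381
SS = 1.96 * 35.9533 * 1.9381 = 136.5725

136.5725 units


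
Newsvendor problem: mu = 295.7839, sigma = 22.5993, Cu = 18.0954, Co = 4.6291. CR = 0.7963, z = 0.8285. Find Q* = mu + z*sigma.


CR = Cu/(Cu+Co) = 18.0954/(18.0954+4.6291) = 0.7963
z = 0.8285
Q* = 295.7839 + 0.8285 * 22.5993 = 314.5074

314.5074 units


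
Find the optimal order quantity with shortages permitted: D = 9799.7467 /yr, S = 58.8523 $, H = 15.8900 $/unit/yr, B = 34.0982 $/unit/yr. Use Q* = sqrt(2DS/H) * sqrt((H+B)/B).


sqrt(2DS/H) = 269.4277
sqrt((H+B)/B) = 1.2108
Q* = 269.4277 * 1.2108 = 326.2197

326.2197 units


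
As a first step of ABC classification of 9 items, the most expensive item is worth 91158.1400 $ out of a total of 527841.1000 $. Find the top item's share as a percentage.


Top item = 91158.1400
Total = 527841.1000
Percentage = 91158.1400 / 527841.1000 * 100 = 17.2700

17.2700%


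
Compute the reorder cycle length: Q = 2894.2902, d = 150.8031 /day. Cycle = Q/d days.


Cycle = 2894.2902 / 150.8031 = 19.1925

19.1925 days


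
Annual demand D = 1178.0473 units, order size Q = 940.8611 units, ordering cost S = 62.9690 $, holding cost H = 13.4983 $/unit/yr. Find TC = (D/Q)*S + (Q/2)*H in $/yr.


Ordering cost = D*S/Q = 78.8432
Holding cost = Q*H/2 = 6350.0127
TC = 78.8432 + 6350.0127 = 6428.8559

6428.8559 $/yr


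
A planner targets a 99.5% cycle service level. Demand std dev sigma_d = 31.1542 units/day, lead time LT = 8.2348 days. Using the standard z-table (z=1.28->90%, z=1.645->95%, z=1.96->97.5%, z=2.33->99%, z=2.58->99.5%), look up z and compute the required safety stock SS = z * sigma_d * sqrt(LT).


From the table, SL = 99.5% corresponds to z = 2.58
sqrt(LT) = sqrt(8.2348) = 2.8696
SS = 2.58 * 31.1542 * 2.8696 = 230.6550

230.6550 units


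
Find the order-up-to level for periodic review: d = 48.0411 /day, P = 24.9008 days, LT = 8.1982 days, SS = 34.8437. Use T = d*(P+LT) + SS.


P + LT = 33.0990
d*(P+LT) = 48.0411 * 33.0990 = 1590.1124
T = 1590.1124 + 34.8437 = 1624.9561

1624.9561 units


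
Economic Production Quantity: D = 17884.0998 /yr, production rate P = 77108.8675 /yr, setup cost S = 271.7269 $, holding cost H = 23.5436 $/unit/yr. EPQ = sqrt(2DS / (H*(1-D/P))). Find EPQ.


1 - D/P = 1 - 0.2319 = 0.7681
H*(1-D/P) = 18.0831
2DS = 9719181.9959
EPQ = sqrt(537474.4237) = 733.1265

733.1265 units


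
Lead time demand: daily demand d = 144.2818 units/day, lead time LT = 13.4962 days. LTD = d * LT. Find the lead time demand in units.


LTD = 144.2818 * 13.4962 = 1947.2560

1947.2560 units


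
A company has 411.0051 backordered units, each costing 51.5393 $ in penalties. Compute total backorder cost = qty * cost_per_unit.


Total = 411.0051 * 51.5393 = 21182.9152

21182.9152 $


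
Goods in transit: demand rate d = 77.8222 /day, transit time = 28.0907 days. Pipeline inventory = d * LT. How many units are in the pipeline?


Pipeline = 77.8222 * 28.0907 = 2186.0801

2186.0801 units


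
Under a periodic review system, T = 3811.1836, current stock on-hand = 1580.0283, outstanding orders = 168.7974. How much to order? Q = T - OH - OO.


Inventory position = OH + OO = 1580.0283 + 168.7974 = 1748.8257
Q = 3811.1836 - 1748.8257 = 2062.3579

2062.3579 units


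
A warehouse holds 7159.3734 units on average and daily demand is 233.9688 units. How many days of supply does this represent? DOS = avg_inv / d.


DOS = 7159.3734 / 233.9688 = 30.5997

30.5997 days


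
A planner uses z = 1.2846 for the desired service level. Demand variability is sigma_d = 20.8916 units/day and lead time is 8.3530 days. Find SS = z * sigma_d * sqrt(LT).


sqrt(LT) = sqrt(8.3530) = 2.8902
SS = 1.2846 * 20.8916 * 2.8902 = 77.5641

77.5641 units


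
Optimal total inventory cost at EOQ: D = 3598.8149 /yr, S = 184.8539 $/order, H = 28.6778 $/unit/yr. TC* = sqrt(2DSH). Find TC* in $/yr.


2*D*S*H = 38156097.9369
TC* = sqrt(38156097.9369) = 6177.0622

6177.0622 $/yr


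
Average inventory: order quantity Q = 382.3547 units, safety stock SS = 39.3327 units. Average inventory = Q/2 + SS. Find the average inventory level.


Q/2 = 191.1773
Avg = 191.1773 + 39.3327 = 230.5100

230.5100 units


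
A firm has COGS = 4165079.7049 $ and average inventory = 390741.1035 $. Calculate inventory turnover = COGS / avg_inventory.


Turnover = 4165079.7049 / 390741.1035 = 10.6594

10.6594


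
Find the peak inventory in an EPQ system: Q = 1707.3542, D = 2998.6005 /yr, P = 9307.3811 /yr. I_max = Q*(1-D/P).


D/P = 0.3222
1 - D/P = 0.6778
I_max = 1707.3542 * 0.6778 = 1157.2883

1157.2883 units


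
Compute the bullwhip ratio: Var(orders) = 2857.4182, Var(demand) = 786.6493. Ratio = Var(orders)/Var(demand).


BW = 2857.4182 / 786.6493 = 3.6324

3.6324


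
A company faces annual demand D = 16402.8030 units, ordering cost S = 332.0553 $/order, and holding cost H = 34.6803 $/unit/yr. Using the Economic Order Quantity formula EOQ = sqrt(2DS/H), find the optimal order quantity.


2*D*S = 2 * 16402.8030 * 332.0553 = 10893275.3420
2*D*S/H = 314105.5683
EOQ = sqrt(314105.5683) = 560.4512

560.4512 units


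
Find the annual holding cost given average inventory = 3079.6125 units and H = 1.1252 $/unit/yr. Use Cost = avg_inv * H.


Cost = 3079.6125 * 1.1252 = 3465.1800

3465.1800 $/yr


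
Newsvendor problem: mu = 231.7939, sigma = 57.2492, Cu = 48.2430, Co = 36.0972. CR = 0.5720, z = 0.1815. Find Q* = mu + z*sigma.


CR = Cu/(Cu+Co) = 48.2430/(48.2430+36.0972) = 0.5720
z = 0.1815
Q* = 231.7939 + 0.1815 * 57.2492 = 242.1846

242.1846 units


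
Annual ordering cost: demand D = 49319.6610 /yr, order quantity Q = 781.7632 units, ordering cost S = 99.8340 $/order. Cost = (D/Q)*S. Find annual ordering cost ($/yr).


Number of orders = D/Q = 63.0877
Cost = 63.0877 * 99.8340 = 6298.2998

6298.2998 $/yr


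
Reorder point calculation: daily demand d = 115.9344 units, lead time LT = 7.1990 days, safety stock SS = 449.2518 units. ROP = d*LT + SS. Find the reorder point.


d*LT = 115.9344 * 7.1990 = 834.6117
ROP = 834.6117 + 449.2518 = 1283.8635

1283.8635 units


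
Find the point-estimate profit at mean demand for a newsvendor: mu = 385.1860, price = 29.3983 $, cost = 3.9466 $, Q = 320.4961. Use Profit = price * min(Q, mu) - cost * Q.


Sales at mu = min(320.4961, 385.1860) = 320.4961
Revenue = 29.3983 * 320.4961 = 9422.0405
Total cost = 3.9466 * 320.4961 = 1264.8699
Profit = 9422.0405 - 1264.8699 = 8157.1706

8157.1706 $


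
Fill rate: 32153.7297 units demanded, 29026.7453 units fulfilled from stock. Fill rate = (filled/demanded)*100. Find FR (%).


FR = 29026.7453 / 32153.7297 * 100 = 90.2749

90.2749%


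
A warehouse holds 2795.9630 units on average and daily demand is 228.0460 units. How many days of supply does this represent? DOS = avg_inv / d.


DOS = 2795.9630 / 228.0460 = 12.2605

12.2605 days


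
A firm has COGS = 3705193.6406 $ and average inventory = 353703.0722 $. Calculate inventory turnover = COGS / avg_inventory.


Turnover = 3705193.6406 / 353703.0722 = 10.4754

10.4754


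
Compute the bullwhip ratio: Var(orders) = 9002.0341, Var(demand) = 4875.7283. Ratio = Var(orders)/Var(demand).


BW = 9002.0341 / 4875.7283 = 1.8463

1.8463


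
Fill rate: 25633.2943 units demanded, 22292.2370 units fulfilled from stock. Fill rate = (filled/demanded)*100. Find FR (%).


FR = 22292.2370 / 25633.2943 * 100 = 86.9659

86.9659%


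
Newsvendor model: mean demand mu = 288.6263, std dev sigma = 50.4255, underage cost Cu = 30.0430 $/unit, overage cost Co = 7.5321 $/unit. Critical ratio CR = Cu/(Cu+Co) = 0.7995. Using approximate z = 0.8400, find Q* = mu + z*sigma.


CR = Cu/(Cu+Co) = 30.0430/(30.0430+7.5321) = 0.7995
z = 0.8400
Q* = 288.6263 + 0.8400 * 50.4255 = 330.9837

330.9837 units


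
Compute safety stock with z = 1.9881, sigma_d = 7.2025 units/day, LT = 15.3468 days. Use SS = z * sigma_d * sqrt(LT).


sqrt(LT) = sqrt(15.3468) = 3.9175
SS = 1.9881 * 7.2025 * 3.9175 = 56.0958

56.0958 units


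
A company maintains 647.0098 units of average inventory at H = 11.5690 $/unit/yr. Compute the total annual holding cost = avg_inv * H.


Cost = 647.0098 * 11.5690 = 7485.2564

7485.2564 $/yr


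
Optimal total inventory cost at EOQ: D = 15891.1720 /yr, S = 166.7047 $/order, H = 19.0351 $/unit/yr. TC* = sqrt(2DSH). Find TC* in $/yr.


2*D*S*H = 100853025.4554
TC* = sqrt(100853025.4554) = 10042.5607

10042.5607 $/yr


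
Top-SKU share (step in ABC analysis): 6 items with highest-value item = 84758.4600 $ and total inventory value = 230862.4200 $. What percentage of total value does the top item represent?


Top item = 84758.4600
Total = 230862.4200
Percentage = 84758.4600 / 230862.4200 * 100 = 36.7138

36.7138%


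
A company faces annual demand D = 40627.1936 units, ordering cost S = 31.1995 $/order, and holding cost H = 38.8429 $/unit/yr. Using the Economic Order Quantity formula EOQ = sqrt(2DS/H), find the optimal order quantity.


2*D*S = 2 * 40627.1936 * 31.1995 = 2535096.2534
2*D*S/H = 65265.3703
EOQ = sqrt(65265.3703) = 255.4709

255.4709 units


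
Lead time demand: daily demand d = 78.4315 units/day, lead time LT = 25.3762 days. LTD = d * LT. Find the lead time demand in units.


LTD = 78.4315 * 25.3762 = 1990.2934

1990.2934 units


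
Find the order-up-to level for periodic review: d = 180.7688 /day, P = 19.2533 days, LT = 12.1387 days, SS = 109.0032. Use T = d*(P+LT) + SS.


P + LT = 31.3920
d*(P+LT) = 180.7688 * 31.3920 = 5674.6942
T = 5674.6942 + 109.0032 = 5783.6974

5783.6974 units


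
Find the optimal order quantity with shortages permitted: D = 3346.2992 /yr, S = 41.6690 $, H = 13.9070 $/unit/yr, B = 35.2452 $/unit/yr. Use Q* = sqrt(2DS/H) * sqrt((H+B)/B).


sqrt(2DS/H) = 141.6078
sqrt((H+B)/B) = 1.1809
Q* = 141.6078 * 1.1809 = 167.2279

167.2279 units


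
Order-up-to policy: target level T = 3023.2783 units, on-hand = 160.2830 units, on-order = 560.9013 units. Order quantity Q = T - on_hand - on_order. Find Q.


Inventory position = OH + OO = 160.2830 + 560.9013 = 721.1843
Q = 3023.2783 - 721.1843 = 2302.0940

2302.0940 units


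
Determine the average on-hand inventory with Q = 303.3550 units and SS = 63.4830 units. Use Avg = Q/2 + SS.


Q/2 = 151.6775
Avg = 151.6775 + 63.4830 = 215.1605

215.1605 units


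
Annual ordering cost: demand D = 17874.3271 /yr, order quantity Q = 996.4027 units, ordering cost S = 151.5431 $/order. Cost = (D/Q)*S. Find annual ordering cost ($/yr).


Number of orders = D/Q = 17.9389
Cost = 17.9389 * 151.5431 = 2718.5102

2718.5102 $/yr


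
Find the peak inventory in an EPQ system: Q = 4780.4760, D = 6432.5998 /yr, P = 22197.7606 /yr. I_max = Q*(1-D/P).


D/P = 0.2898
1 - D/P = 0.7102
I_max = 4780.4760 * 0.7102 = 3395.1611

3395.1611 units


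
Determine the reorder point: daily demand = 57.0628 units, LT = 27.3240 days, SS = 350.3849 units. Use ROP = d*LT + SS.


d*LT = 57.0628 * 27.3240 = 1559.1839
ROP = 1559.1839 + 350.3849 = 1909.5688

1909.5688 units


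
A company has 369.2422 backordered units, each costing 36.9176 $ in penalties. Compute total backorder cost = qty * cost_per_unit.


Total = 369.2422 * 36.9176 = 13631.5358

13631.5358 $


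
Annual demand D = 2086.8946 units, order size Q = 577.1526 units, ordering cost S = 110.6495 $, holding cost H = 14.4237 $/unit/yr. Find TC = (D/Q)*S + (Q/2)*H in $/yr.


Ordering cost = D*S/Q = 400.0915
Holding cost = Q*H/2 = 4162.3380
TC = 400.0915 + 4162.3380 = 4562.4295

4562.4295 $/yr


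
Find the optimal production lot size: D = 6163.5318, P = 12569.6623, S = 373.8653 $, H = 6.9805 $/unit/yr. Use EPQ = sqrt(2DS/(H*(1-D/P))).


1 - D/P = 1 - 0.4903 = 0.5097
H*(1-D/P) = 3.5576
2DS = 4608661.3309
EPQ = sqrt(1295436.3884) = 1138.1724

1138.1724 units


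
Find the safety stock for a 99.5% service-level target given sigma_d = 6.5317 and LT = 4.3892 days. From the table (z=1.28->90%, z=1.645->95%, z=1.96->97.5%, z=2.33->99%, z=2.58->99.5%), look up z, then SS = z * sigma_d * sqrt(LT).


From the table, SL = 99.5% corresponds to z = 2.58
sqrt(LT) = sqrt(4.3892) = 2.0950
SS = 2.58 * 6.5317 * 2.0950 = 35.3052

35.3052 units


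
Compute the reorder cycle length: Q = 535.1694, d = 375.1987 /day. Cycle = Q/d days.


Cycle = 535.1694 / 375.1987 = 1.4264

1.4264 days


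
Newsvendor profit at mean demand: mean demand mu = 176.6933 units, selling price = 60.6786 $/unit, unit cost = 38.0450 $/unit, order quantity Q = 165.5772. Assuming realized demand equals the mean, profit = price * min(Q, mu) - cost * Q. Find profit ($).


Sales at mu = min(165.5772, 176.6933) = 165.5772
Revenue = 60.6786 * 165.5772 = 10046.9927
Total cost = 38.0450 * 165.5772 = 6299.3846
Profit = 10046.9927 - 6299.3846 = 3747.6081

3747.6081 $


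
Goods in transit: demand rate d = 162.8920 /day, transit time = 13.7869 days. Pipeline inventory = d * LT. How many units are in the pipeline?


Pipeline = 162.8920 * 13.7869 = 2245.7757

2245.7757 units


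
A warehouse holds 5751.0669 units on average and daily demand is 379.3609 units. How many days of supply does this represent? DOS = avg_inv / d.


DOS = 5751.0669 / 379.3609 = 15.1599

15.1599 days


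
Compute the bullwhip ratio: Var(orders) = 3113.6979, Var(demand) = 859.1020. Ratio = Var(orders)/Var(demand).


BW = 3113.6979 / 859.1020 = 3.6244

3.6244


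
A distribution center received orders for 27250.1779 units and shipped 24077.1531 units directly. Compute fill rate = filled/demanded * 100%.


FR = 24077.1531 / 27250.1779 * 100 = 88.3559

88.3559%


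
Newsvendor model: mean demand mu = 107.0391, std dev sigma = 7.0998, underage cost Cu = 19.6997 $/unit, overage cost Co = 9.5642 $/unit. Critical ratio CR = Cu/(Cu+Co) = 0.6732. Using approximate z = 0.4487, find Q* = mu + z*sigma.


CR = Cu/(Cu+Co) = 19.6997/(19.6997+9.5642) = 0.6732
z = 0.4487
Q* = 107.0391 + 0.4487 * 7.0998 = 110.2248

110.2248 units


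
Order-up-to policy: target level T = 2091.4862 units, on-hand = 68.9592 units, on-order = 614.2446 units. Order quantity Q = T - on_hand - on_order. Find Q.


Inventory position = OH + OO = 68.9592 + 614.2446 = 683.2038
Q = 2091.4862 - 683.2038 = 1408.2824

1408.2824 units


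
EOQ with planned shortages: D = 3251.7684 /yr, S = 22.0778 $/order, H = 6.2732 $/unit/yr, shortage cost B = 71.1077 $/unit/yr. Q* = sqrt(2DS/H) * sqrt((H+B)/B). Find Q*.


sqrt(2DS/H) = 151.2893
sqrt((H+B)/B) = 1.0432
Q* = 151.2893 * 1.0432 = 157.8217

157.8217 units


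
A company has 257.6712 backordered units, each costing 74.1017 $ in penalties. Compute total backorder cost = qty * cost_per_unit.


Total = 257.6712 * 74.1017 = 19093.8740

19093.8740 $


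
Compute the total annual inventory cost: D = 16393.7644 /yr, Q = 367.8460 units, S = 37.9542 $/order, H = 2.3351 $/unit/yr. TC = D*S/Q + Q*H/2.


Ordering cost = D*S/Q = 1691.5019
Holding cost = Q*H/2 = 429.4786
TC = 1691.5019 + 429.4786 = 2120.9805

2120.9805 $/yr


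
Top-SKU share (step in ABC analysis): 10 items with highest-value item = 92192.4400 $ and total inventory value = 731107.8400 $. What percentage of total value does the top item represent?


Top item = 92192.4400
Total = 731107.8400
Percentage = 92192.4400 / 731107.8400 * 100 = 12.6100

12.6100%


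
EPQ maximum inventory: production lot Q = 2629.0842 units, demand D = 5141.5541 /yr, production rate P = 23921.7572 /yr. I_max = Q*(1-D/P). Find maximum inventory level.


D/P = 0.2149
1 - D/P = 0.7851
I_max = 2629.0842 * 0.7851 = 2064.0095

2064.0095 units


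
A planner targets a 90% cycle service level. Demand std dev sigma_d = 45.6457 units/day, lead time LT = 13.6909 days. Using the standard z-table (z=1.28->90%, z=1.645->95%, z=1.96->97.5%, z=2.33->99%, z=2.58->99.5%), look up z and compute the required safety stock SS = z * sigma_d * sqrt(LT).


From the table, SL = 90% corresponds to z = 1.28
sqrt(LT) = sqrt(13.6909) = 3.7001
SS = 1.28 * 45.6457 * 3.7001 = 216.1851

216.1851 units


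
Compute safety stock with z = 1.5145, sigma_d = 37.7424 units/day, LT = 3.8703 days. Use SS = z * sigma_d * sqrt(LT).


sqrt(LT) = sqrt(3.8703) = 1.9673
SS = 1.5145 * 37.7424 * 1.9673 = 112.4530

112.4530 units


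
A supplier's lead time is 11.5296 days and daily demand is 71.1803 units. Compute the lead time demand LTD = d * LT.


LTD = 71.1803 * 11.5296 = 820.6804

820.6804 units


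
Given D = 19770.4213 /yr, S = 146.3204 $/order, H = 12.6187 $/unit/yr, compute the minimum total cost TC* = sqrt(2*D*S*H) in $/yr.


2*D*S*H = 73007153.3268
TC* = sqrt(73007153.3268) = 8544.4224

8544.4224 $/yr


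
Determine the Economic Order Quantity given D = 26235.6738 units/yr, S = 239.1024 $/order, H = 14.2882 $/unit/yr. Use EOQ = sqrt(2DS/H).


2*D*S = 2 * 26235.6738 * 239.1024 = 12546025.1424
2*D*S/H = 878068.9760
EOQ = sqrt(878068.9760) = 937.0533

937.0533 units


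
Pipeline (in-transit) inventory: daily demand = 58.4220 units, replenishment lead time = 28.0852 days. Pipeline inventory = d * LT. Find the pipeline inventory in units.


Pipeline = 58.4220 * 28.0852 = 1640.7936

1640.7936 units


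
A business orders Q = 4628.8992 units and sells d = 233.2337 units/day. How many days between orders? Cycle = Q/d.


Cycle = 4628.8992 / 233.2337 = 19.8466

19.8466 days


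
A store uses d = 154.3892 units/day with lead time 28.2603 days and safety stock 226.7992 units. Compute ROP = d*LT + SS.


d*LT = 154.3892 * 28.2603 = 4363.0851
ROP = 4363.0851 + 226.7992 = 4589.8843

4589.8843 units


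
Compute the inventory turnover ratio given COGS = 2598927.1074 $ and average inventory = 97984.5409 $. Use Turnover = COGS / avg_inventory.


Turnover = 2598927.1074 / 97984.5409 = 26.5238

26.5238
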